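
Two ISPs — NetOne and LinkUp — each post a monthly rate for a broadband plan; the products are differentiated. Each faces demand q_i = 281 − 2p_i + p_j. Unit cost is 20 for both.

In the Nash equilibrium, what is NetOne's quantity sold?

174

NetOne's profit: π = (p_{NetOne} − 20)(281 − 2p_{NetOne} + p_{LinkUp}).
∂π/∂p_{NetOne} = 321 − 4p_{NetOne} + p_{LinkUp} = 0 ⇒ p_{NetOne} = 80.25 + 0.25p_{LinkUp}.
By symmetry p_{LinkUp} = p_{NetOne}; substituting into the reaction function, 0.75p_{NetOne} = 80.25 and p_{NetOne} = 107.
q_{NetOne} = 281 − 2·107 + 107 = 174.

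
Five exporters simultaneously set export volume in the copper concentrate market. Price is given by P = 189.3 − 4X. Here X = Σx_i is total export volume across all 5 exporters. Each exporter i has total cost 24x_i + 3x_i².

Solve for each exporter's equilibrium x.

A representative exporter's profit is π_i = x_i(189.3 − 4X) − 24x_i − 3x_i², with X = x_i + Σ_{j≠i} x_j.
First-order condition: 165.3 − 14x_i − 4Σ_{j≠i} x_j = 0.
With identical exporters, set every x_j = x: then 165.3 − 14x − 16x = 0, i.e. x = 165.3/30 = 5.51.

5.51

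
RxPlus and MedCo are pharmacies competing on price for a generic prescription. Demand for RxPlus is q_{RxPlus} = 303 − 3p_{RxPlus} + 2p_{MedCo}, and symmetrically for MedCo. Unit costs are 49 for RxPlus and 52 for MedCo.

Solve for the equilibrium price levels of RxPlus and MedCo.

113.0625, 114.1875

RxPlus's profit: π = (p_{RxPlus} − 49)(303 − 3p_{RxPlus} + 2p_{MedCo}).
∂π/∂p_{RxPlus} = 450 − 6p_{RxPlus} + 2p_{MedCo} = 0 ⇒ p_{RxPlus} = 75 + (1/3)p_{MedCo}.
Similarly p_{MedCo} = 76.5 + (1/3)p_{RxPlus}.
Solving the two reaction functions simultaneously: (1 − (1/3)(1/3))p_{RxPlus} = 75 + (1/3)·76.5, so (8/9)p_{RxPlus} = 100.5 and p_{RxPlus} = 113.0625.
Then p_{MedCo} = 76.5 + (1/3)·113.0625 = 114.1875.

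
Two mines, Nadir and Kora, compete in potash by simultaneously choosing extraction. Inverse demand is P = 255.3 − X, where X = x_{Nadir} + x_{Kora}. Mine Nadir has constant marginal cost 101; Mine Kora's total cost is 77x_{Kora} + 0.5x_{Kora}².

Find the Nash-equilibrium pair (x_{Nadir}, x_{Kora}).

56.92, 40.46

Mine Nadir's profit: π = x_{Nadir}(255.3 − (x_{Nadir} + x_{Kora})) − 101x_{Nadir}.
∂π/∂x_{Nadir} = 154.3 − 2x_{Nadir} − x_{Kora} = 0, so x_{Nadir} = 77.15 − 0.5x_{Kora}.
For Kora: ∂π/∂x_{Kora} = 178.3 − 3x_{Kora} − x_{Nadir} = 0 ⇒ x_{Kora} = 1783/30 − (1/3)x_{Nadir}.
Plugging x_{Kora} into Nadir's best response: x_{Nadir} = 77.15 − 0.5(1783/30 − (1/3)x_{Nadir}) ⇒ (5/6)x_{Nadir} = 1423/30, so x_{Nadir} = 56.92.
Then x_{Kora} = 1783/30 − (1/3)·56.92 = 40.46.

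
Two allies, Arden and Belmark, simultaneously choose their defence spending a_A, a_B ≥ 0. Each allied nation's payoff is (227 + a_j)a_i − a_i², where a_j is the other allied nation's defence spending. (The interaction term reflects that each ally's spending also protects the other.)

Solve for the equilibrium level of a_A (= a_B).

227

Arden's payoff is (227 + a_B)a_A − a_A².
∂π/∂a_A = 227 + a_B − 2a_A = 0, so a_A = 113.5 + 0.5a_B.
By symmetry a_B = a_A; substituting into the reaction function, 0.5a_A = 113.5 and a_A = 227.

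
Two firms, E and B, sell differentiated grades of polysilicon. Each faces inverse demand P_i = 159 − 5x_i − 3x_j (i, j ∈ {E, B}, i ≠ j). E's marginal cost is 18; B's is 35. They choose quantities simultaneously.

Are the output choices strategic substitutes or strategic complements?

strategic substitutes

Firm E's profit: π = x_E(159 − 5x_E − 3x_B) − 18x_E.
∂π/∂x_E = 141 − 10x_E − 3x_B = 0 ⇒ x_E = 14.1 − 0.3x_B.
The best-response slope dx_E/dx_B = −0.3 < 0: the reaction function is downward-sloping, so the choices are strategic substitutes.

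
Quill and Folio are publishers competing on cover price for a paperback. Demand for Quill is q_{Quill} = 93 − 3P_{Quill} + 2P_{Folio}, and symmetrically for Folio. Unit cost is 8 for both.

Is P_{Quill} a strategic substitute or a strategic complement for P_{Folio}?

strategic complements

Quill's profit: π = (P_{Quill} − 8)(93 − 3P_{Quill} + 2P_{Folio}).
∂π/∂P_{Quill} = 117 − 6P_{Quill} + 2P_{Folio} = 0 ⇒ P_{Quill} = 19.5 + (1/3)P_{Folio}.
The best-response slope dP_{Quill}/dP_{Folio} = 1/3 > 0: the reaction function is upward-sloping, so the choices are strategic complements.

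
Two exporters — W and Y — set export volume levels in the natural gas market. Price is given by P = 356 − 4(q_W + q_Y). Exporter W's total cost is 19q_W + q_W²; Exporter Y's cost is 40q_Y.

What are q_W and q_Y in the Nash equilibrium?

22.375, 28.3125

Exporter W's profit: π = q_W(356 − 4(q_W + q_Y)) − 19q_W − q_W².
∂π/∂q_W = 337 − 10q_W − 4q_Y = 0, so q_W = 33.7 − 0.4q_Y.
For Y: ∂π/∂q_Y = 316 − 8q_Y − 4q_W = 0 ⇒ q_Y = 39.5 − 0.5q_W.
Solving the two reaction functions simultaneously: (1 − (−0.4)(−0.5))q_W = 33.7 − 0.4·39.5, so 0.8q_W = 17.9 and q_W = 22.375.
Then q_Y = 39.5 − 0.5·22.375 = 28.3125.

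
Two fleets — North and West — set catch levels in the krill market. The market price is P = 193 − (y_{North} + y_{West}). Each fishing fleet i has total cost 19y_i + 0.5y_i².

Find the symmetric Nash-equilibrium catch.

43.5

Fishing fleet North's profit: π = y_{North}(193 − (y_{North} + y_{West})) − 19y_{North} − 0.5y_{North}².
∂π/∂y_{North} = 174 − 3y_{North} − y_{West} = 0, so y_{North} = 58 − (1/3)y_{West}.
Setting y_{North} = y_{West} in the reaction function: y_{North} = 58 − (1/3)y_{North}, so y_{North} = 58 / (4/3) = 43.5.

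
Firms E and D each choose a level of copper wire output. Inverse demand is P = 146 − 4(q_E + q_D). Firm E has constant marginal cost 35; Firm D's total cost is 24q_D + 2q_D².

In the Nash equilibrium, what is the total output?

17.2

Firm E's profit: π = q_E(146 − 4(q_E + q_D)) − 35q_E.
∂π/∂q_E = 111 − 8q_E − 4q_D = 0, so q_E = 13.875 − 0.5q_D.
For D: ∂π/∂q_D = 122 − 12q_D − 4q_E = 0 ⇒ q_D = 61/6 − (1/3)q_E.
Substituting the second reaction function into the first: q_E = 13.875 − 0.5(61/6 − (1/3)q_E), which gives (5/6)q_E = 211/24 ⇒ q_E = 10.55.
Then q_D = 61/6 − (1/3)·10.55 = 6.65.
Total output: 10.55 + 6.65 = 17.2.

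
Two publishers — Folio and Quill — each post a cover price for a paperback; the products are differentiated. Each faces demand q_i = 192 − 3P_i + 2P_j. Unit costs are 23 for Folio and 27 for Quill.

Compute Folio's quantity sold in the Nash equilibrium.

129

Folio's profit: π = (P_{Folio} − 23)(192 − 3P_{Folio} + 2P_{Quill}).
∂π/∂P_{Folio} = 261 − 6P_{Folio} + 2P_{Quill} = 0 ⇒ P_{Folio} = 43.5 + (1/3)P_{Quill}.
Similarly P_{Quill} = 45.5 + (1/3)P_{Folio}.
Plugging P_{Quill} into Folio's best response: P_{Folio} = 43.5 + (1/3)(45.5 + (1/3)P_{Folio}) ⇒ (8/9)P_{Folio} = 176/3, so P_{Folio} = 66.
Then P_{Quill} = 45.5 + (1/3)·66 = 67.5.
q_{Folio} = 192 − 3·66 + 2·67.5 = 129.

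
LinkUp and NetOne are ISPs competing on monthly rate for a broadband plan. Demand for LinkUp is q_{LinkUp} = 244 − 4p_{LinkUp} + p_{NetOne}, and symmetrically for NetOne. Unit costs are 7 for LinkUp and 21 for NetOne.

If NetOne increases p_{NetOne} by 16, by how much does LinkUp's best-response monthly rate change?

LinkUp's profit: π = (p_{LinkUp} − 7)(244 − 4p_{LinkUp} + p_{NetOne}).
∂π/∂p_{LinkUp} = 272 − 8p_{LinkUp} + p_{NetOne} = 0 ⇒ p_{LinkUp} = 34 + 0.125p_{NetOne}.
The reaction-function slope is 0.125, so a 16-unit rise in p_{NetOne} moves p_{LinkUp} by 0.125 × 16 = 2. LinkUp's best response rises — the actions are strategic complements.

2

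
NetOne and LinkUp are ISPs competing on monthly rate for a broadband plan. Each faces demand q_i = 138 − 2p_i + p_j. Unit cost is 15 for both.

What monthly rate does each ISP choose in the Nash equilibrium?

NetOne's profit: π = (p_{NetOne} − 15)(138 − 2p_{NetOne} + p_{LinkUp}).
∂π/∂p_{NetOne} = 168 − 4p_{NetOne} + p_{LinkUp} = 0 ⇒ p_{NetOne} = 42 + 0.25p_{LinkUp}.
The game is symmetric, so in equilibrium p_{LinkUp} = p_{NetOne}: the reaction function gives 0.75p_{NetOne} = 42, hence p_{NetOne} = 56.

56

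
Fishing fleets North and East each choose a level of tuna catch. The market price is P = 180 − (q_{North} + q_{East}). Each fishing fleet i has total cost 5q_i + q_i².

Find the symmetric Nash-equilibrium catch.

Fishing fleet North's profit: π = q_{North}(180 − (q_{North} + q_{East})) − 5q_{North} − q_{North}².
∂π/∂q_{North} = 175 − 4q_{North} − q_{East} = 0, so q_{North} = 43.75 − 0.25q_{East}.
Setting q_{North} = q_{East} in the reaction function: q_{North} = 43.75 − 0.25q_{North}, so q_{North} = 43.75 / 1.25 = 35.

35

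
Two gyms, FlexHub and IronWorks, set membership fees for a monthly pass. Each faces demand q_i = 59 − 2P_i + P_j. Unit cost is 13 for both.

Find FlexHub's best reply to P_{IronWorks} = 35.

30

FlexHub's profit: π = (P_{FlexHub} − 13)(59 − 2P_{FlexHub} + P_{IronWorks}).
∂π/∂P_{FlexHub} = 85 − 4P_{FlexHub} + P_{IronWorks} = 0 ⇒ P_{FlexHub} = 21.25 + 0.25P_{IronWorks}.
At P_{IronWorks} = 35: P_{FlexHub} = 21.25 + 0.25·35 = 30.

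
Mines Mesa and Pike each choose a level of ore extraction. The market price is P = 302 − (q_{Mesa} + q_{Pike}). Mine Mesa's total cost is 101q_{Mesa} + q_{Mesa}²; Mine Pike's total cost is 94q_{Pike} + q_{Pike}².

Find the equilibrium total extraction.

Mine Mesa's profit: π = q_{Mesa}(302 − (q_{Mesa} + q_{Pike})) − 101q_{Mesa} − q_{Mesa}².
∂π/∂q_{Mesa} = 201 − 4q_{Mesa} − q_{Pike} = 0, so q_{Mesa} = 50.25 − 0.25q_{Pike}.
By the same steps for Pike: q_{Pike} = 52 − 0.25q_{Mesa}.
Solving the two reaction functions simultaneously: (1 − (−0.25)(−0.25))q_{Mesa} = 50.25 − 0.25·52, so 0.9375q_{Mesa} = 37.25 and q_{Mesa} = 596/15.
Then q_{Pike} = 52 − 0.25·(596/15) = 631/15.
Total extraction: 596/15 + 631/15 = 81.8.

81.8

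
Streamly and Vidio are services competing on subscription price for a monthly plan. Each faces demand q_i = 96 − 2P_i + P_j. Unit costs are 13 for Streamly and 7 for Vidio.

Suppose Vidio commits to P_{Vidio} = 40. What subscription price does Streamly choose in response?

40.5

Streamly's profit: π = (P_{Streamly} − 13)(96 − 2P_{Streamly} + P_{Vidio}).
∂π/∂P_{Streamly} = 122 − 4P_{Streamly} + P_{Vidio} = 0 ⇒ P_{Streamly} = 30.5 + 0.25P_{Vidio}.
At P_{Vidio} = 40: P_{Streamly} = 30.5 + 0.25·40 = 40.5.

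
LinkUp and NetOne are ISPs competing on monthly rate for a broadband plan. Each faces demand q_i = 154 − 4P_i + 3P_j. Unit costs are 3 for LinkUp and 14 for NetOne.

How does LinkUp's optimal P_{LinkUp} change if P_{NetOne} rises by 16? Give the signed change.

LinkUp's profit: π = (P_{LinkUp} − 3)(154 − 4P_{LinkUp} + 3P_{NetOne}).
∂π/∂P_{LinkUp} = 166 − 8P_{LinkUp} + 3P_{NetOne} = 0 ⇒ P_{LinkUp} = 20.75 + 0.375P_{NetOne}.
The reaction-function slope is 0.375, so a 16-unit rise in P_{NetOne} moves P_{LinkUp} by 0.375 × 16 = 6. LinkUp's best response rises — the actions are strategic complements.

6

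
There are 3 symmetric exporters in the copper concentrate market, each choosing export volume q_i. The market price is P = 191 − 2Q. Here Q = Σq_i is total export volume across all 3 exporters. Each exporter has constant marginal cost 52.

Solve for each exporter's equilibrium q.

17.375

A representative exporter's profit is π_i = q_i(191 − 2Q) − 52q_i, with Q = q_i + Σ_{j≠i} q_j.
First-order condition: 139 − 4q_i − 2Σ_{j≠i} q_j = 0.
In a symmetric equilibrium every exporter chooses the same q, so Σ_{j≠i} q_j = 2q. The condition becomes 139 − 8q = 0, giving q = 139/8 = 17.375.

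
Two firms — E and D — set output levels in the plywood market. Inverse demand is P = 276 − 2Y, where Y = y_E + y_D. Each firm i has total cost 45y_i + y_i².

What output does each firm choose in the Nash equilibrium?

Firm E's profit: π = y_E(276 − 2(y_E + y_D)) − 45y_E − y_E².
∂π/∂y_E = 231 − 6y_E − 2y_D = 0, so y_E = 38.5 − (1/3)y_D.
The game is symmetric, so in equilibrium y_D = y_E: the reaction function gives (4/3)y_E = 38.5, hence y_E = 28.875.

28.875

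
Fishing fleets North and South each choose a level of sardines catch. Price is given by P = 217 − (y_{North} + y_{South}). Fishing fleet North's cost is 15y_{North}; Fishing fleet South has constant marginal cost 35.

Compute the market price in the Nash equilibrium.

Fishing fleet North's profit: π = y_{North}(217 − (y_{North} + y_{South})) − 15y_{North}.
∂π/∂y_{North} = 202 − 2y_{North} − y_{South} = 0, so y_{North} = 101 − 0.5y_{South}.
By the same steps for South: y_{South} = 91 − 0.5y_{North}.
Substituting the second reaction function into the first: y_{North} = 101 − 0.5(91 − 0.5y_{North}), which gives 0.75y_{North} = 55.5 ⇒ y_{North} = 74.
Then y_{South} = 91 − 0.5·74 = 54.
Equilibrium price: P = 217 − 128 = 89.

89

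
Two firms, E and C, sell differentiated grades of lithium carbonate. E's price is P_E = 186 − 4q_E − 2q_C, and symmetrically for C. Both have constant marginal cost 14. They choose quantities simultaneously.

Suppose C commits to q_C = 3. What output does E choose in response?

20.75

Firm E's profit: π = q_E(186 − 4q_E − 2q_C) − 14q_E.
∂π/∂q_E = 172 − 8q_E − 2q_C = 0 ⇒ q_E = 21.5 − 0.25q_C.
At q_C = 3: q_E = 21.5 − 0.25·3 = 20.75.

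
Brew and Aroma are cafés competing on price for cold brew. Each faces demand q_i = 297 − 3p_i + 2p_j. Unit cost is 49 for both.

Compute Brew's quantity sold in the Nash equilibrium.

Brew's profit: π = (p_{Brew} − 49)(297 − 3p_{Brew} + 2p_{Aroma}).
∂π/∂p_{Brew} = 444 − 6p_{Brew} + 2p_{Aroma} = 0 ⇒ p_{Brew} = 74 + (1/3)p_{Aroma}.
By symmetry p_{Aroma} = p_{Brew}; substituting into the reaction function, (2/3)p_{Brew} = 74 and p_{Brew} = 111.
q_{Brew} = 297 − 3·111 + 2·111 = 186.

186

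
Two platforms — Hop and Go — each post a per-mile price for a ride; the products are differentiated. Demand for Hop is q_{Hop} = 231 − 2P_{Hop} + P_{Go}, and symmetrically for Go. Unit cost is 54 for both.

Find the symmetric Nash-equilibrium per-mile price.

113

Hop's profit: π = (P_{Hop} − 54)(231 − 2P_{Hop} + P_{Go}).
∂π/∂P_{Hop} = 339 − 4P_{Hop} + P_{Go} = 0 ⇒ P_{Hop} = 84.75 + 0.25P_{Go}.
By symmetry P_{Go} = P_{Hop}; substituting into the reaction function, 0.75P_{Hop} = 84.75 and P_{Hop} = 113.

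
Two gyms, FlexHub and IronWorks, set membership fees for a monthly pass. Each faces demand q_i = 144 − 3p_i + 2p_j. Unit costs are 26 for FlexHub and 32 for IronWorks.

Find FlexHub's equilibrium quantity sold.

FlexHub's profit: π = (p_{FlexHub} − 26)(144 − 3p_{FlexHub} + 2p_{IronWorks}).
∂π/∂p_{FlexHub} = 222 − 6p_{FlexHub} + 2p_{IronWorks} = 0 ⇒ p_{FlexHub} = 37 + (1/3)p_{IronWorks}.
Similarly p_{IronWorks} = 40 + (1/3)p_{FlexHub}.
Substituting the second reaction function into the first: p_{FlexHub} = 37 + (1/3)(40 + (1/3)p_{FlexHub}), which gives (8/9)p_{FlexHub} = 151/3 ⇒ p_{FlexHub} = 56.625.
Then p_{IronWorks} = 40 + (1/3)·56.625 = 58.875.
q_{FlexHub} = 144 − 3·56.625 + 2·58.875 = 91.875.

91.875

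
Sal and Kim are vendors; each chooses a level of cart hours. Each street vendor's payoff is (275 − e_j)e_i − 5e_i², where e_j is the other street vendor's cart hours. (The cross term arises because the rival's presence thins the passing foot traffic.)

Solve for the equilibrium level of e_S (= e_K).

Sal's payoff is (275 − e_K)e_S − 5e_S².
∂π/∂e_S = 275 − e_K − 10e_S = 0, so e_S = 27.5 − 0.1e_K.
Setting e_S = e_K in the reaction function: e_S = 27.5 − 0.1e_S, so e_S = 27.5 / 1.1 = 25.

25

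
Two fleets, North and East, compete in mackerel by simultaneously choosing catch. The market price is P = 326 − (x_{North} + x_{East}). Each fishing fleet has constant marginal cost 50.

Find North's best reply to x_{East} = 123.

Fishing fleet North's profit: π = x_{North}(326 − (x_{North} + x_{East})) − 50x_{North}.
∂π/∂x_{North} = 276 − 2x_{North} − x_{East} = 0, so x_{North} = 138 − 0.5x_{East}.
At x_{East} = 123: x_{North} = 138 − 0.5·123 = 76.5.

76.5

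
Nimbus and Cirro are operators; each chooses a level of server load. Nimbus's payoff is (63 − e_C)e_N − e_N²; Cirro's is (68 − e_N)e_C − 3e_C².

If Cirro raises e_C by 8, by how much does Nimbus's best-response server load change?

-4

Expanding Nimbus's payoff: 63e_N − e_Ce_N − e_N².
∂π/∂e_N = 63 − e_C − 2e_N = 0, so e_N = 31.5 − 0.5e_C.
The reaction-function slope is −0.5, so an 8-unit rise in e_C moves e_N by −0.5 × 8 = −4. Nimbus's best response falls — the actions are strategic substitutes.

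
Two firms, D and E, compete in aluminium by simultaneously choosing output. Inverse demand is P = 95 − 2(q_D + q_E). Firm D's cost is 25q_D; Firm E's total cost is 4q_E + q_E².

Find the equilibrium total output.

23.1

Firm D's profit: π = q_D(95 − 2(q_D + q_E)) − 25q_D.
∂π/∂q_D = 70 − 4q_D − 2q_E = 0, so q_D = 17.5 − 0.5q_E.
For E: ∂π/∂q_E = 91 − 6q_E − 2q_D = 0 ⇒ q_E = 91/6 − (1/3)q_D.
Plugging q_E into D's best response: q_D = 17.5 − 0.5(91/6 − (1/3)q_D) ⇒ (5/6)q_D = 119/12, so q_D = 11.9.
Then q_E = 91/6 − (1/3)·11.9 = 11.2.
Total output: 11.9 + 11.2 = 23.1.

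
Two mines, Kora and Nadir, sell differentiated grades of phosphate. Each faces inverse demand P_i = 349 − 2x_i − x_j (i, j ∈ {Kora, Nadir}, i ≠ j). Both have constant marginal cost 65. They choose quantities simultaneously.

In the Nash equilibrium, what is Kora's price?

178.6

Mine Kora's profit: π = x_{Kora}(349 − 2x_{Kora} − x_{Nadir}) − 65x_{Kora}.
∂π/∂x_{Kora} = 284 − 4x_{Kora} − x_{Nadir} = 0 ⇒ x_{Kora} = 71 − 0.25x_{Nadir}.
Setting x_{Kora} = x_{Nadir} in the reaction function: x_{Kora} = 71 − 0.25x_{Kora}, so x_{Kora} = 71 / 1.25 = 56.8.
P_{Kora} = 349 − 2·56.8 − 56.8 = 178.6.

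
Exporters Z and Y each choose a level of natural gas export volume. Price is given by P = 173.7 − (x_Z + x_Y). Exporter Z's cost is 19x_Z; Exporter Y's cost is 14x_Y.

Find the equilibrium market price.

Exporter Z's profit: π = x_Z(173.7 − (x_Z + x_Y)) − 19x_Z.
∂π/∂x_Z = 154.7 − 2x_Z − x_Y = 0, so x_Z = 77.35 − 0.5x_Y.
By the same steps for Y: x_Y = 79.85 − 0.5x_Z.
Solving the two reaction functions simultaneously: (1 − (−0.5)(−0.5))x_Z = 77.35 − 0.5·79.85, so 0.75x_Z = 37.425 and x_Z = 49.9.
Then x_Y = 79.85 − 0.5·49.9 = 54.9.
Equilibrium price: P = 173.7 − 104.8 = 68.9.

68.9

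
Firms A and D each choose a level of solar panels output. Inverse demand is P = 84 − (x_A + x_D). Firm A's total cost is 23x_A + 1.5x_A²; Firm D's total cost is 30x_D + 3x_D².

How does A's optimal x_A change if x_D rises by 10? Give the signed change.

-2

Firm A's profit: π = x_A(84 − (x_A + x_D)) − 23x_A − 1.5x_A².
∂π/∂x_A = 61 − 5x_A − x_D = 0, so x_A = 12.2 − 0.2x_D.
The reaction-function slope is −0.2, so a 10-unit rise in x_D moves x_A by −0.2 × 10 = −2. A's best response falls — the actions are strategic substitutes.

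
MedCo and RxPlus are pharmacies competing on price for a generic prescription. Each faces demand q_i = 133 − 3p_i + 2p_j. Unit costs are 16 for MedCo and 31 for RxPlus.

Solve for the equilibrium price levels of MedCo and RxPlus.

48.0625, 53.6875

MedCo's profit: π = (p_{MedCo} − 16)(133 − 3p_{MedCo} + 2p_{RxPlus}).
∂π/∂p_{MedCo} = 181 − 6p_{MedCo} + 2p_{RxPlus} = 0 ⇒ p_{MedCo} = 181/6 + (1/3)p_{RxPlus}.
Similarly p_{RxPlus} = 113/3 + (1/3)p_{MedCo}.
Solving the two reaction functions simultaneously: (1 − (1/3)(1/3))p_{MedCo} = 181/6 + (1/3)·(113/3), so (8/9)p_{MedCo} = 769/18 and p_{MedCo} = 48.0625.
Then p_{RxPlus} = 113/3 + (1/3)·48.0625 = 53.6875.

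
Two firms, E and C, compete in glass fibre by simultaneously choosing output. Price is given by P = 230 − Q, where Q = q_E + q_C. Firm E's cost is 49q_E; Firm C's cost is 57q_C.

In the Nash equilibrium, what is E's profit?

Firm E's profit: π = q_E(230 − (q_E + q_C)) − 49q_E.
∂π/∂q_E = 181 − 2q_E − q_C = 0, so q_E = 90.5 − 0.5q_C.
By the same steps for C: q_C = 86.5 − 0.5q_E.
Substituting the second reaction function into the first: q_E = 90.5 − 0.5(86.5 − 0.5q_E), which gives 0.75q_E = 47.25 ⇒ q_E = 63.
Then q_C = 86.5 − 0.5·63 = 55.
Price P = 230 − 118 = 112.
E's profit: (112 − 49)·63 = 3969.

3969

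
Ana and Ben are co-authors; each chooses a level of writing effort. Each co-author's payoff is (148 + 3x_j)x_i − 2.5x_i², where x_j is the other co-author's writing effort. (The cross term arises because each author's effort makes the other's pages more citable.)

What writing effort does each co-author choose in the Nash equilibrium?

Ana's payoff is (148 + 3x_B)x_A − 2.5x_A².
∂π/∂x_A = 148 + 3x_B − 5x_A = 0, so x_A = 29.6 + 0.6x_B.
By symmetry x_B = x_A; substituting into the reaction function, 0.4x_A = 29.6 and x_A = 74.

74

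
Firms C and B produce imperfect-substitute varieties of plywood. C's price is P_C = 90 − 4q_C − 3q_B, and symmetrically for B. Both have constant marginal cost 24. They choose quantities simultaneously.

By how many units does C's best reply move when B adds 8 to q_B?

Firm C's profit: π = q_C(90 − 4q_C − 3q_B) − 24q_C.
∂π/∂q_C = 66 − 8q_C − 3q_B = 0 ⇒ q_C = 8.25 − 0.375q_B.
The reaction-function slope is −0.375, so an 8-unit rise in q_B moves q_C by −0.375 × 8 = −3. C's best response falls — the actions are strategic substitutes.

-3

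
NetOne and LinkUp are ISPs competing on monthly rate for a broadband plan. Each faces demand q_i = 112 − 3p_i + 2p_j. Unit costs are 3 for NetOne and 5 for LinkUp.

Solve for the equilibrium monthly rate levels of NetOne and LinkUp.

NetOne's profit: π = (p_{NetOne} − 3)(112 − 3p_{NetOne} + 2p_{LinkUp}).
∂π/∂p_{NetOne} = 121 − 6p_{NetOne} + 2p_{LinkUp} = 0 ⇒ p_{NetOne} = 121/6 + (1/3)p_{LinkUp}.
Similarly p_{LinkUp} = 127/6 + (1/3)p_{NetOne}.
Solving the two reaction functions simultaneously: (1 − (1/3)(1/3))p_{NetOne} = 121/6 + (1/3)·(127/6), so (8/9)p_{NetOne} = 245/9 and p_{NetOne} = 30.625.
Then p_{LinkUp} = 127/6 + (1/3)·30.625 = 31.375.

30.625, 31.375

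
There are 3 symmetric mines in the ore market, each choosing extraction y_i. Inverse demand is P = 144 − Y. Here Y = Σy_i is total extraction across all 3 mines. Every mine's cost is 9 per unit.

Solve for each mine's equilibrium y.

33.75

A representative mine's profit is π_i = y_i(144 − Y) − 9y_i, with Y = y_i + Σ_{j≠i} y_j.
First-order condition: 135 − 2y_i − Σ_{j≠i} y_j = 0.
With identical mines, set every y_j = y: then 135 − 2y − 2y = 0, i.e. y = 135/4 = 33.75.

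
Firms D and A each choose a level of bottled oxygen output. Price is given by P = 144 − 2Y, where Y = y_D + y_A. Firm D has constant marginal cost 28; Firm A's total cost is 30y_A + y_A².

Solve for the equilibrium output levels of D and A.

Firm D's profit: π = y_D(144 − 2(y_D + y_A)) − 28y_D.
∂π/∂y_D = 116 − 4y_D − 2y_A = 0, so y_D = 29 − 0.5y_A.
For A: ∂π/∂y_A = 114 − 6y_A − 2y_D = 0 ⇒ y_A = 19 − (1/3)y_D.
Solving the two reaction functions simultaneously: (1 − (−0.5)(−1/3))y_D = 29 − 0.5·19, so (5/6)y_D = 19.5 and y_D = 23.4.
Then y_A = 19 − (1/3)·23.4 = 11.2.

23.4, 11.2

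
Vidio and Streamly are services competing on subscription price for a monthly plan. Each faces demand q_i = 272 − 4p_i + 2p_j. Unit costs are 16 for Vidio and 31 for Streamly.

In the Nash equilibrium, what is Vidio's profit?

Vidio's profit: π = (p_{Vidio} − 16)(272 − 4p_{Vidio} + 2p_{Streamly}).
∂π/∂p_{Vidio} = 336 − 8p_{Vidio} + 2p_{Streamly} = 0 ⇒ p_{Vidio} = 42 + 0.25p_{Streamly}.
Similarly p_{Streamly} = 49.5 + 0.25p_{Vidio}.
Plugging p_{Streamly} into Vidio's best response: p_{Vidio} = 42 + 0.25(49.5 + 0.25p_{Vidio}) ⇒ 0.9375p_{Vidio} = 54.375, so p_{Vidio} = 58.
Then p_{Streamly} = 49.5 + 0.25·58 = 64.
q_{Vidio} = 272 − 4·58 + 2·64 = 168.
Profit = (58 − 16)·168 = 7056.

7056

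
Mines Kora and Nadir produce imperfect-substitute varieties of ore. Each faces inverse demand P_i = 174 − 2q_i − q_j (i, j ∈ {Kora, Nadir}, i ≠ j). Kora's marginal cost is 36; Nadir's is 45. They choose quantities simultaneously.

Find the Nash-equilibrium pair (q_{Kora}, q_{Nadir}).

28.2, 25.2

Mine Kora's profit: π = q_{Kora}(174 − 2q_{Kora} − q_{Nadir}) − 36q_{Kora}.
∂π/∂q_{Kora} = 138 − 4q_{Kora} − q_{Nadir} = 0 ⇒ q_{Kora} = 34.5 − 0.25q_{Nadir}.
Similarly q_{Nadir} = 32.25 − 0.25q_{Kora}.
Solving the two reaction functions simultaneously: (1 − (−0.25)(−0.25))q_{Kora} = 34.5 − 0.25·32.25, so 0.9375q_{Kora} = 26.4375 and q_{Kora} = 28.2.
Then q_{Nadir} = 32.25 − 0.25·28.2 = 25.2.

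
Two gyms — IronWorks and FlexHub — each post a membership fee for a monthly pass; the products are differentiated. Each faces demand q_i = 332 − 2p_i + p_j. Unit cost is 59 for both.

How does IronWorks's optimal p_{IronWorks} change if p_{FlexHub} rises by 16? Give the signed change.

IronWorks's profit: π = (p_{IronWorks} − 59)(332 − 2p_{IronWorks} + p_{FlexHub}).
∂π/∂p_{IronWorks} = 450 − 4p_{IronWorks} + p_{FlexHub} = 0 ⇒ p_{IronWorks} = 112.5 + 0.25p_{FlexHub}.
The reaction-function slope is 0.25, so a 16-unit rise in p_{FlexHub} moves p_{IronWorks} by 0.25 × 16 = 4. IronWorks's best response rises — the actions are strategic complements.

4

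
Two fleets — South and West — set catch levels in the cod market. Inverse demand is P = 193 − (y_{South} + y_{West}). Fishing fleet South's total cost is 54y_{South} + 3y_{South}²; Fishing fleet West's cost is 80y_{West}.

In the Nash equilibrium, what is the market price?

Fishing fleet South's profit: π = y_{South}(193 − (y_{South} + y_{West})) − 54y_{South} − 3y_{South}².
∂π/∂y_{South} = 139 − 8y_{South} − y_{West} = 0, so y_{South} = 17.375 − 0.125y_{West}.
For West: ∂π/∂y_{West} = 113 − 2y_{West} − y_{South} = 0 ⇒ y_{West} = 56.5 − 0.5y_{South}.
Solving the two reaction functions simultaneously: (1 − (−0.125)(−0.5))y_{South} = 17.375 − 0.125·56.5, so 0.9375y_{South} = 10.3125 and y_{South} = 11.
Then y_{West} = 56.5 − 0.5·11 = 51.
Equilibrium price: P = 193 − 62 = 131.

131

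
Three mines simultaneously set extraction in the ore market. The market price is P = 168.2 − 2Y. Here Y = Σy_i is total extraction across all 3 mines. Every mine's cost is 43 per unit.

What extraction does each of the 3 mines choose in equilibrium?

A representative mine's profit is π_i = y_i(168.2 − 2Y) − 43y_i, with Y = y_i + Σ_{j≠i} y_j.
First-order condition: 125.2 − 4y_i − 2Σ_{j≠i} y_j = 0.
In a symmetric equilibrium every mine chooses the same y, so Σ_{j≠i} y_j = 2y. The condition becomes 125.2 − 8y = 0, giving y = 125.2/8 = 15.65.

15.65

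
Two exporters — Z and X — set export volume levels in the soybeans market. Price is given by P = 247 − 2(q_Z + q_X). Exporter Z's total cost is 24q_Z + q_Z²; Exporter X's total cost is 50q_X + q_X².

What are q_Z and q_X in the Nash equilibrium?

Exporter Z's profit: π = q_Z(247 − 2(q_Z + q_X)) − 24q_Z − q_Z².
∂π/∂q_Z = 223 − 6q_Z − 2q_X = 0, so q_Z = 223/6 − (1/3)q_X.
By the same steps for X: q_X = 197/6 − (1/3)q_Z.
Plugging q_X into Z's best response: q_Z = 223/6 − (1/3)(197/6 − (1/3)q_Z) ⇒ (8/9)q_Z = 236/9, so q_Z = 29.5.
Then q_X = 197/6 − (1/3)·29.5 = 23.

29.5, 23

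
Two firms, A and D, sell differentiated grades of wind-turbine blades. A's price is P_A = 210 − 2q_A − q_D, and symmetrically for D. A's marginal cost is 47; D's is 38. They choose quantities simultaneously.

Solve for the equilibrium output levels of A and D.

32, 35

Firm A's profit: π = q_A(210 − 2q_A − q_D) − 47q_A.
∂π/∂q_A = 163 − 4q_A − q_D = 0 ⇒ q_A = 40.75 − 0.25q_D.
Similarly q_D = 43 − 0.25q_A.
Substituting the second reaction function into the first: q_A = 40.75 − 0.25(43 − 0.25q_A), which gives 0.9375q_A = 30 ⇒ q_A = 32.
Then q_D = 43 − 0.25·32 = 35.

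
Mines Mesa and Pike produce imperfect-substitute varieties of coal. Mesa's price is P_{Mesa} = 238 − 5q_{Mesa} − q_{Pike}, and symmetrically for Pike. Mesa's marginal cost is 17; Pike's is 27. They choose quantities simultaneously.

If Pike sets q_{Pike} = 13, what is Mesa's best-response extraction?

20.8

Mine Mesa's profit: π = q_{Mesa}(238 − 5q_{Mesa} − q_{Pike}) − 17q_{Mesa}.
∂π/∂q_{Mesa} = 221 − 10q_{Mesa} − q_{Pike} = 0 ⇒ q_{Mesa} = 22.1 − 0.1q_{Pike}.
At q_{Pike} = 13: q_{Mesa} = 22.1 − 0.1·13 = 20.8.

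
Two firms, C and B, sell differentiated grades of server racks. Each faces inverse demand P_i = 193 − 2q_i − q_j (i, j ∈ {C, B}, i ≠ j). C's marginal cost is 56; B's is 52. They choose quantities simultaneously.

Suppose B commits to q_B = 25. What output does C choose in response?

Firm C's profit: π = q_C(193 − 2q_C − q_B) − 56q_C.
∂π/∂q_C = 137 − 4q_C − q_B = 0 ⇒ q_C = 34.25 − 0.25q_B.
At q_B = 25: q_C = 34.25 − 0.25·25 = 28.

28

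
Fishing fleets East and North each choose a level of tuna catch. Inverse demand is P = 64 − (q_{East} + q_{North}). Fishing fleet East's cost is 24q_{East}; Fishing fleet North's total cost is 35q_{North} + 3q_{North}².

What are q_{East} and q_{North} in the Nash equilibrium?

19.4, 1.2

Fishing fleet East's profit: π = q_{East}(64 − (q_{East} + q_{North})) − 24q_{East}.
∂π/∂q_{East} = 40 − 2q_{East} − q_{North} = 0, so q_{East} = 20 − 0.5q_{North}.
For North: ∂π/∂q_{North} = 29 − 8q_{North} − q_{East} = 0 ⇒ q_{North} = 3.625 − 0.125q_{East}.
Substituting the second reaction function into the first: q_{East} = 20 − 0.5(3.625 − 0.125q_{East}), which gives 0.9375q_{East} = 18.1875 ⇒ q_{East} = 19.4.
Then q_{North} = 3.625 − 0.125·19.4 = 1.2.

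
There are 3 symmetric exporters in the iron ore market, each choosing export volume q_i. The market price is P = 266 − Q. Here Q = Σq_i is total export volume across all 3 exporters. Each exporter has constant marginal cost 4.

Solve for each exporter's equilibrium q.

A representative exporter's profit is π_i = q_i(266 − Q) − 4q_i, with Q = q_i + Σ_{j≠i} q_j.
First-order condition: 262 − 2q_i − Σ_{j≠i} q_j = 0.
With identical exporters, set every q_j = q: then 262 − 2q − 2q = 0, i.e. q = 262/4 = 65.5.

65.5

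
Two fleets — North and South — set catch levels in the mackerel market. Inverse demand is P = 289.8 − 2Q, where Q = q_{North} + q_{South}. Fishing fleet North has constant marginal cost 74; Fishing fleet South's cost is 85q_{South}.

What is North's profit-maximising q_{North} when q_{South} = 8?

Fishing fleet North's profit: π = q_{North}(289.8 − 2(q_{North} + q_{South})) − 74q_{North}.
∂π/∂q_{North} = 215.8 − 4q_{North} − 2q_{South} = 0, so q_{North} = 53.95 − 0.5q_{South}.
At q_{South} = 8: q_{North} = 53.95 − 0.5·8 = 49.95.

49.95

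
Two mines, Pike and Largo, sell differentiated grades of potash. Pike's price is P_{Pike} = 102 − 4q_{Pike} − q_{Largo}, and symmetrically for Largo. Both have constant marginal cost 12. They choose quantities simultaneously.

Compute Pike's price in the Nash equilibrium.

52

Mine Pike's profit: π = q_{Pike}(102 − 4q_{Pike} − q_{Largo}) − 12q_{Pike}.
∂π/∂q_{Pike} = 90 − 8q_{Pike} − q_{Largo} = 0 ⇒ q_{Pike} = 11.25 − 0.125q_{Largo}.
Setting q_{Pike} = q_{Largo} in the reaction function: q_{Pike} = 11.25 − 0.125q_{Pike}, so q_{Pike} = 11.25 / 1.125 = 10.
P_{Pike} = 102 − 4·10 − 10 = 52.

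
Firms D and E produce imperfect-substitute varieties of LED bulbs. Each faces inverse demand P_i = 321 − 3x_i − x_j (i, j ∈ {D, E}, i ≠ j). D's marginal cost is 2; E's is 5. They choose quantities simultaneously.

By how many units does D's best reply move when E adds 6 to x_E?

Firm D's profit: π = x_D(321 − 3x_D − x_E) − 2x_D.
∂π/∂x_D = 319 − 6x_D − x_E = 0 ⇒ x_D = 319/6 − (1/6)x_E.
The reaction-function slope is −1/6, so a 6-unit rise in x_E moves x_D by −1/6 × 6 = −1. D's best response falls — the actions are strategic substitutes.

-1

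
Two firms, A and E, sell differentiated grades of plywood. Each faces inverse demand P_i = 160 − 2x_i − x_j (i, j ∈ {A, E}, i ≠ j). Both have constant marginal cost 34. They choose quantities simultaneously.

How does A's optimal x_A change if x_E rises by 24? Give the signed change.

Firm A's profit: π = x_A(160 − 2x_A − x_E) − 34x_A.
∂π/∂x_A = 126 − 4x_A − x_E = 0 ⇒ x_A = 31.5 − 0.25x_E.
The reaction-function slope is −0.25, so a 24-unit rise in x_E moves x_A by −0.25 × 24 = −6. A's best response falls — the actions are strategic substitutes.

-6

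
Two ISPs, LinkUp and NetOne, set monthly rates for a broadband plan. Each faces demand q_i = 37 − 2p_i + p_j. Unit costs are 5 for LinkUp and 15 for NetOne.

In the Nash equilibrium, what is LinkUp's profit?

LinkUp's profit: π = (p_{LinkUp} − 5)(37 − 2p_{LinkUp} + p_{NetOne}).
∂π/∂p_{LinkUp} = 47 − 4p_{LinkUp} + p_{NetOne} = 0 ⇒ p_{LinkUp} = 11.75 + 0.25p_{NetOne}.
Similarly p_{NetOne} = 16.75 + 0.25p_{LinkUp}.
Solving the two reaction functions simultaneously: (1 − (0.25)(0.25))p_{LinkUp} = 11.75 + 0.25·16.75, so 0.9375p_{LinkUp} = 15.9375 and p_{LinkUp} = 17.
Then p_{NetOne} = 16.75 + 0.25·17 = 21.
q_{LinkUp} = 37 − 2·17 + 21 = 24.
Profit = (17 − 5)·24 = 288.

288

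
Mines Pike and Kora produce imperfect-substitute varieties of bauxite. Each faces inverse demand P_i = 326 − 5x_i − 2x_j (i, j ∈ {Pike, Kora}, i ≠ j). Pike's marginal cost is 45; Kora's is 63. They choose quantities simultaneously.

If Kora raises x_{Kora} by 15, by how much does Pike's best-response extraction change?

-3

Mine Pike's profit: π = x_{Pike}(326 − 5x_{Pike} − 2x_{Kora}) − 45x_{Pike}.
∂π/∂x_{Pike} = 281 − 10x_{Pike} − 2x_{Kora} = 0 ⇒ x_{Pike} = 28.1 − 0.2x_{Kora}.
The reaction-function slope is −0.2, so a 15-unit rise in x_{Kora} moves x_{Pike} by −0.2 × 15 = −3. Pike's best response falls — the actions are strategic substitutes.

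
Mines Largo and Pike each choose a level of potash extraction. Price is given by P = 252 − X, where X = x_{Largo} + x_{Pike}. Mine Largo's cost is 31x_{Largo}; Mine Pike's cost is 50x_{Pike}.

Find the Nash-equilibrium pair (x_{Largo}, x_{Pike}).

Mine Largo's profit: π = x_{Largo}(252 − (x_{Largo} + x_{Pike})) − 31x_{Largo}.
∂π/∂x_{Largo} = 221 − 2x_{Largo} − x_{Pike} = 0, so x_{Largo} = 110.5 − 0.5x_{Pike}.
By the same steps for Pike: x_{Pike} = 101 − 0.5x_{Largo}.
Substituting the second reaction function into the first: x_{Largo} = 110.5 − 0.5(101 − 0.5x_{Largo}), which gives 0.75x_{Largo} = 60 ⇒ x_{Largo} = 80.
Then x_{Pike} = 101 − 0.5·80 = 61.

80, 61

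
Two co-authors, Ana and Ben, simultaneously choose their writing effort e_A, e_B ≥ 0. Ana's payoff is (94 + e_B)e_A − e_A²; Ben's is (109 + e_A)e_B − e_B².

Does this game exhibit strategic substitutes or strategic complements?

strategic complements

Expanding Ana's payoff: 94e_A + e_Be_A − e_A².
∂π/∂e_A = 94 + e_B − 2e_A = 0, so e_A = 47 + 0.5e_B.
The best-response slope de_A/de_B = 0.5 > 0: the reaction function is upward-sloping, so the choices are strategic complements.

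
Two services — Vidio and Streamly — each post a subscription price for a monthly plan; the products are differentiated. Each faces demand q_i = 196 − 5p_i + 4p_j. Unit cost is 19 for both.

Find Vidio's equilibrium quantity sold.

Vidio's profit: π = (p_{Vidio} − 19)(196 − 5p_{Vidio} + 4p_{Streamly}).
∂π/∂p_{Vidio} = 291 − 10p_{Vidio} + 4p_{Streamly} = 0 ⇒ p_{Vidio} = 29.1 + 0.4p_{Streamly}.
By symmetry p_{Streamly} = p_{Vidio}; substituting into the reaction function, 0.6p_{Vidio} = 29.1 and p_{Vidio} = 48.5.
q_{Vidio} = 196 − 5·48.5 + 4·48.5 = 147.5.

147.5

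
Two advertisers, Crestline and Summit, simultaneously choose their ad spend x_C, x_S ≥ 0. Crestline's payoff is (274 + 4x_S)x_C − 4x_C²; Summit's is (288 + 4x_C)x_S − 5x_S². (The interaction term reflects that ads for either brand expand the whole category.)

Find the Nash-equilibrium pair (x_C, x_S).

Expanding Crestline's payoff: 274x_C + 4x_Sx_C − 4x_C².
∂π/∂x_C = 274 + 4x_S − 8x_C = 0, so x_C = 34.25 + 0.5x_S.
Likewise for Summit: x_S = 28.8 + 0.4x_C.
Solving the two reaction functions simultaneously: (1 − (0.5)(0.4))x_C = 34.25 + 0.5·28.8, so 0.8x_C = 48.65 and x_C = 60.8125.
Then x_S = 28.8 + 0.4·60.8125 = 53.125.

60.8125, 53.125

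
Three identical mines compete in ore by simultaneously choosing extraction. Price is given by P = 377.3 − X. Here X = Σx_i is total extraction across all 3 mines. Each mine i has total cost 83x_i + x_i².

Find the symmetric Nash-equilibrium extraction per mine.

49.05

A representative mine's profit is π_i = x_i(377.3 − X) − 83x_i − x_i², with X = x_i + Σ_{j≠i} x_j.
First-order condition: 294.3 − 4x_i − Σ_{j≠i} x_j = 0.
In a symmetric equilibrium every mine chooses the same x, so Σ_{j≠i} x_j = 2x. The condition becomes 294.3 − 6x = 0, giving x = 294.3/6 = 49.05.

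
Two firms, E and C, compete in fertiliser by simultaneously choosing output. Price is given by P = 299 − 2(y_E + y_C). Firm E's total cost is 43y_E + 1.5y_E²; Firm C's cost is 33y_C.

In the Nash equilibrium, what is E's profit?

Firm E's profit: π = y_E(299 − 2(y_E + y_C)) − 43y_E − 1.5y_E².
∂π/∂y_E = 256 − 7y_E − 2y_C = 0, so y_E = 256/7 − (2/7)y_C.
For C: ∂π/∂y_C = 266 − 4y_C − 2y_E = 0 ⇒ y_C = 66.5 − 0.5y_E.
Plugging y_C into E's best response: y_E = 256/7 − (2/7)(66.5 − 0.5y_E) ⇒ (6/7)y_E = 123/7, so y_E = 20.5.
Then y_C = 66.5 − 0.5·20.5 = 56.25.
Price P = 299 − 2·76.75 = 145.5.
E's profit: (145.5 − 43)·20.5 − 1.5(20.5)² = 1470.875.

1470.875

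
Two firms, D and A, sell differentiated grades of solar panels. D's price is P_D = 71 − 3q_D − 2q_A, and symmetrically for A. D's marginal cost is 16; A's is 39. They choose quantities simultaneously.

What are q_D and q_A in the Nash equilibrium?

Firm D's profit: π = q_D(71 − 3q_D − 2q_A) − 16q_D.
∂π/∂q_D = 55 − 6q_D − 2q_A = 0 ⇒ q_D = 55/6 − (1/3)q_A.
Similarly q_A = 16/3 − (1/3)q_D.
Substituting the second reaction function into the first: q_D = 55/6 − (1/3)(16/3 − (1/3)q_D), which gives (8/9)q_D = 133/18 ⇒ q_D = 8.3125.
Then q_A = 16/3 − (1/3)·8.3125 = 2.5625.

8.3125, 2.5625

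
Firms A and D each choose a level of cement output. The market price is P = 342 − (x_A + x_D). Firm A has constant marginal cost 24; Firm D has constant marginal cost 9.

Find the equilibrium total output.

Firm A's profit: π = x_A(342 − (x_A + x_D)) − 24x_A.
∂π/∂x_A = 318 − 2x_A − x_D = 0, so x_A = 159 − 0.5x_D.
By the same steps for D: x_D = 166.5 − 0.5x_A.
Substituting the second reaction function into the first: x_A = 159 − 0.5(166.5 − 0.5x_A), which gives 0.75x_A = 75.75 ⇒ x_A = 101.
Then x_D = 166.5 − 0.5·101 = 116.
Total output: 101 + 116 = 217.

217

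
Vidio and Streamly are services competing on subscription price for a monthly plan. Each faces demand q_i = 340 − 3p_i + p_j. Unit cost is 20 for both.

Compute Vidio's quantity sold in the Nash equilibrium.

Vidio's profit: π = (p_{Vidio} − 20)(340 − 3p_{Vidio} + p_{Streamly}).
∂π/∂p_{Vidio} = 400 − 6p_{Vidio} + p_{Streamly} = 0 ⇒ p_{Vidio} = 200/3 + (1/6)p_{Streamly}.
By symmetry p_{Streamly} = p_{Vidio}; substituting into the reaction function, (5/6)p_{Vidio} = 200/3 and p_{Vidio} = 80.
q_{Vidio} = 340 − 3·80 + 80 = 180.

180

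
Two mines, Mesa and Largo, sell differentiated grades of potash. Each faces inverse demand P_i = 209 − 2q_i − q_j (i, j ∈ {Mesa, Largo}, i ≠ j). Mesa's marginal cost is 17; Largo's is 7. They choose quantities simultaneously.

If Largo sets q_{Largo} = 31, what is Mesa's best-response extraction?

Mine Mesa's profit: π = q_{Mesa}(209 − 2q_{Mesa} − q_{Largo}) − 17q_{Mesa}.
∂π/∂q_{Mesa} = 192 − 4q_{Mesa} − q_{Largo} = 0 ⇒ q_{Mesa} = 48 − 0.25q_{Largo}.
At q_{Largo} = 31: q_{Mesa} = 48 − 0.25·31 = 40.25.

40.25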